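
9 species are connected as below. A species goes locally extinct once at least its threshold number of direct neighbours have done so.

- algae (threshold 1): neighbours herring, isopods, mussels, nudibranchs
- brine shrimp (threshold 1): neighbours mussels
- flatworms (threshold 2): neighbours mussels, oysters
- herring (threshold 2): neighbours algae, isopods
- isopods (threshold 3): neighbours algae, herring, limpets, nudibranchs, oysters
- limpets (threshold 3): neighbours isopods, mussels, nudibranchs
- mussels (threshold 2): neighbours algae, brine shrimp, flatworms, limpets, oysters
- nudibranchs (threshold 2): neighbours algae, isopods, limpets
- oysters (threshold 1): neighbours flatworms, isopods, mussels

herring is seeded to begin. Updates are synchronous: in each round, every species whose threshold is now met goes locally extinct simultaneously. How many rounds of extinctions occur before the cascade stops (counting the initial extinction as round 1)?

Round 1 — herring goes locally extinct (initial).
Round 2 — checking thresholds:
  algae: 1 of 4 neighbours ≥ 1, goes locally extinct.
  isopods: 1 of 5 neighbours < 3, not yet.
Round 3 — no new extinctions; cascade stops.

2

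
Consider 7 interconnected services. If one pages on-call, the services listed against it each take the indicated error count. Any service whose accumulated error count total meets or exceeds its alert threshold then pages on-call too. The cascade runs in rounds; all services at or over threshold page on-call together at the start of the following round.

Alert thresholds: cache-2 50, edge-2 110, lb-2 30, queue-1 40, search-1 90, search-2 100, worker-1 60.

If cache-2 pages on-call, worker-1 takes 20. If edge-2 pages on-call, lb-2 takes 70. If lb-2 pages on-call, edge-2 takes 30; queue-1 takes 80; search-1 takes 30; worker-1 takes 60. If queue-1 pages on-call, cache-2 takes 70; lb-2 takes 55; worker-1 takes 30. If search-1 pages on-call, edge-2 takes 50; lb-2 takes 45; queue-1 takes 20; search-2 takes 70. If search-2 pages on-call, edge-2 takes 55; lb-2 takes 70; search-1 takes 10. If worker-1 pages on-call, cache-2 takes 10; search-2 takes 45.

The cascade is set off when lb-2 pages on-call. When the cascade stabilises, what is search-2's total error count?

Round 1 — lb-2 pages on-call (initial).
  edge-2: +30 → 30 < 110
  queue-1: +80 → 80 ≥ 40
  search-1: +30 → 30 < 90
  worker-1: +60 → 60 ≥ 60
Round 2 — queue-1, worker-1 page on-call.
  cache-2: +70+10 → 80 ≥ 50
  search-2: +45 → 45 < 100
Round 3 — cache-2 pages on-call.
No further pages.

45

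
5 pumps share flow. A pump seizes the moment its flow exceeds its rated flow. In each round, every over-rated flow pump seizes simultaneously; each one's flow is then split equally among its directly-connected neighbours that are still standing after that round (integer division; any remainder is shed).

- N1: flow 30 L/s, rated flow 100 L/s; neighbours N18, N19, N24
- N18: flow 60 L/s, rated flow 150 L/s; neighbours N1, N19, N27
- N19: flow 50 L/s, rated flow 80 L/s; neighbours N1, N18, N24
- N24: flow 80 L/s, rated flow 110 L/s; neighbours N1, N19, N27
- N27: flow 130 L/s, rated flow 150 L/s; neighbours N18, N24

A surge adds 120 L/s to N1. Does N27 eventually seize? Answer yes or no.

Round 1 — N1 at 150 > 100. N1 seizes.
  N1 sheds 150 L/s to N18, N19, N24: 50 each.
    N18: 60+50 = 110 ≤ 150
    N19: 50+50 = 100 > 80
    N24: 80+50 = 130 > 110
Round 2 — N19, N24 seize.
  N19 sheds 100 L/s to N18: 100 each.
    N18: 110+100 = 210 > 150
  N24 sheds 130 L/s to N27: 130 each.
    N27: 130+130 = 260 > 150
Round 3 — N18, N27 seize.
  N18 sheds 210 L/s: no online neighbours, lost.
  N27 sheds 260 L/s: no online neighbours, lost.
No further seizures.

yes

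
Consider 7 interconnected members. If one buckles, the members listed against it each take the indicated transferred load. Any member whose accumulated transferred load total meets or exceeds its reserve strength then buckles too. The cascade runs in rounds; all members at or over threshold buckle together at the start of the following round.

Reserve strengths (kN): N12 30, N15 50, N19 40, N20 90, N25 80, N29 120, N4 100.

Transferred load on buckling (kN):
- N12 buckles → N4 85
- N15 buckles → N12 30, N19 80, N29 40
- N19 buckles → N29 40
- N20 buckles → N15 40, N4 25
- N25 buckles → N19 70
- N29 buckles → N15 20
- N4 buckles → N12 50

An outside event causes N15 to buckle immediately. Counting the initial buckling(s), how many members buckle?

3

Round 1 — N15 buckles (initial).
  N12: +30 → 30 ≥ 30
  N19: +80 → 80 ≥ 40
  N29: +40 → 40 < 120
Round 2 — N12, N19 buckle.
  N29: +40 → 80 < 120
  N4: +85 → 85 < 100
No further bucklings.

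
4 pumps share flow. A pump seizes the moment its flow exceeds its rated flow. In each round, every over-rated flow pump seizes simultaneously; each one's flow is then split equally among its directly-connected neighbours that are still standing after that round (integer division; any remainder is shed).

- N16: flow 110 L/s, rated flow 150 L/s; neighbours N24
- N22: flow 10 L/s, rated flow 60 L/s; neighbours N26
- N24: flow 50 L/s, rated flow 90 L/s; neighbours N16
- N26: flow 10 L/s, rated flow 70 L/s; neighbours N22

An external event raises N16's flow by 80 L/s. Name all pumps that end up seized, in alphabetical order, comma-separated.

Round 1 — N16 at 190 > 150. N16 seizes.
  N16 sheds 190 L/s to N24: 190 each.
    N24: 50+190 = 240 > 90
Round 2 — N24 seizes.
  N24 sheds 240 L/s: no online neighbours, lost.
No further seizures.

N16, N24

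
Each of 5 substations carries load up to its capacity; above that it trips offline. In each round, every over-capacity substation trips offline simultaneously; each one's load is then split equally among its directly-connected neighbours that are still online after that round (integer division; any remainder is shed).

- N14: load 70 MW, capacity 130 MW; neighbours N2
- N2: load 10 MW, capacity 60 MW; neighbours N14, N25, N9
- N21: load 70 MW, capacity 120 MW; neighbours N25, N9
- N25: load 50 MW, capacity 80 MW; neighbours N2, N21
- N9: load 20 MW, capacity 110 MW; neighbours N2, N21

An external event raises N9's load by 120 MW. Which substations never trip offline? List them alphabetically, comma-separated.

N14

Round 1 — N9 at 140 > 110. N9 trips offline.
  N9 sheds 140 MW to N2, N21: 70 each.
    N2: 10+70 = 80 > 60
    N21: 70+70 = 140 > 120
Round 2 — N2, N21 trip offline.
  N2 sheds 80 MW to N14, N25: 40 each.
    N14: 70+40 = 110 ≤ 130
    N25: 50+40 = 90 > 80
  N21 sheds 140 MW to N25: 140 each.
    N25: 90+140 = 230 > 80
Round 3 — N25 trips offline.
  N25 sheds 230 MW: no online neighbours, lost.
No further trips.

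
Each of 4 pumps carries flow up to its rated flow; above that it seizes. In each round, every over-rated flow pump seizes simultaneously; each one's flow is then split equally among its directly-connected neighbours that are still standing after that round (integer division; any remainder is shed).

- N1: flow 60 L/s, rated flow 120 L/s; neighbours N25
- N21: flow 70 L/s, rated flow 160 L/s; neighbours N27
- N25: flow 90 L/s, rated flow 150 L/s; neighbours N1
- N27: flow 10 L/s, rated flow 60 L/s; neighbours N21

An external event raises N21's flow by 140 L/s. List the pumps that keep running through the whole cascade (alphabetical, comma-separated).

N1, N25

Round 1 — N21 at 210 > 160. N21 seizes.
  N21 sheds 210 L/s to N27: 210 each.
    N27: 10+210 = 220 > 60
Round 2 — N27 seizes.
  N27 sheds 220 L/s: no online neighbours, lost.
No further seizures.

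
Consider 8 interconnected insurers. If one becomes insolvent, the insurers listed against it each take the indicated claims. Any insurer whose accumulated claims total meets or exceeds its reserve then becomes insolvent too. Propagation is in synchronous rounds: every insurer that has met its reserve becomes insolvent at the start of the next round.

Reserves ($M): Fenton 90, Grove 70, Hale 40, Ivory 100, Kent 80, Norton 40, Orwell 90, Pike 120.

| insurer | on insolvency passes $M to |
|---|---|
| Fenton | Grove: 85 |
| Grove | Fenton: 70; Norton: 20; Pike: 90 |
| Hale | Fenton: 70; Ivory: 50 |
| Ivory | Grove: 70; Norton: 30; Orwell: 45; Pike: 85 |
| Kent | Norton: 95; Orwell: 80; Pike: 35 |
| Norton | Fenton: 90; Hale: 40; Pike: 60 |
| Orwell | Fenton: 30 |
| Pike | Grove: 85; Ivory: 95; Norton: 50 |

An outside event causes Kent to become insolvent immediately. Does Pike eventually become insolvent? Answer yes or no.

Round 1 — Kent becomes insolvent (initial).
  Norton: +95 → 95 ≥ 40
  Orwell: +80 → 80 < 90
  Pike: +35 → 35 < 120
Round 2 — Norton becomes insolvent.
  Fenton: +90 → 90 ≥ 90
  Hale: +40 → 40 ≥ 40
  Pike: +60 → 95 < 120
Round 3 — Fenton, Hale become insolvent.
  Grove: +85 → 85 ≥ 70
  Ivory: +50 → 50 < 100
Round 4 — Grove becomes insolvent.
  Pike: +90 → 185 ≥ 120
Round 5 — Pike becomes insolvent.
  Ivory: +95 → 145 ≥ 100
Round 6 — Ivory becomes insolvent.
  Orwell: +45 → 125 ≥ 90
Round 7 — Orwell becomes insolvent.
No further insolvencies.

yes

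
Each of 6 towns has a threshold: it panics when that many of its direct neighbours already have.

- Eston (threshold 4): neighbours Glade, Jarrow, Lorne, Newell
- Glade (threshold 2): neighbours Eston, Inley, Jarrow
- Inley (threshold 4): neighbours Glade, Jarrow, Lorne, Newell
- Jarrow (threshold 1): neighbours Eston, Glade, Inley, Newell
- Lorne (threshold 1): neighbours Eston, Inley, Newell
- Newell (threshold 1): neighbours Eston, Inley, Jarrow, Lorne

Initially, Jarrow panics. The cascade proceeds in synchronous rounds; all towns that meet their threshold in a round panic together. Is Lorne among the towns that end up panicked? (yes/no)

yes

Round 1 — Jarrow panics (initial).
Round 2 — checking thresholds:
  Eston: 1 of 4 neighbours < 4, holds.
  Glade: 1 of 3 neighbours < 2, holds.
  Inley: 1 of 4 neighbours < 4, holds.
  Newell: 1 of 4 neighbours ≥ 1, panics.
Round 3 — checking thresholds:
  Eston: 2 of 4 neighbours < 4, holds.
  Glade: 1 of 3 neighbours < 2, holds.
  Inley: 2 of 4 neighbours < 4, holds.
  Lorne: 1 of 3 neighbours ≥ 1, panics.
Round 4 — no new panics; cascade stops.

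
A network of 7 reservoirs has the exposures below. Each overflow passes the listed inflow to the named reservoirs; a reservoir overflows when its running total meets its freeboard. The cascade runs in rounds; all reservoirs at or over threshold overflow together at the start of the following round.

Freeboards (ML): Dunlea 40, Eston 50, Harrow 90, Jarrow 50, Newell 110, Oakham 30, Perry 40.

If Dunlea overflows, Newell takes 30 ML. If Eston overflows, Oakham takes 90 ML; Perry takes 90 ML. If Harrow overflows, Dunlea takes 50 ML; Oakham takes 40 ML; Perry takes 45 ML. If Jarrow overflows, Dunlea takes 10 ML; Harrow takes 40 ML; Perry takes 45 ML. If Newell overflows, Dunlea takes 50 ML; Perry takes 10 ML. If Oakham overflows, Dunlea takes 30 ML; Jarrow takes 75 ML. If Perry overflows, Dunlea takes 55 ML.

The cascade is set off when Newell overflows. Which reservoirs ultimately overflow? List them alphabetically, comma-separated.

Round 1 — Newell overflows (initial).
  Dunlea: +50 → 50 ≥ 40
  Perry: +10 → 10 < 40
Round 2 — Dunlea overflows.
No further overflows.

Dunlea, Newell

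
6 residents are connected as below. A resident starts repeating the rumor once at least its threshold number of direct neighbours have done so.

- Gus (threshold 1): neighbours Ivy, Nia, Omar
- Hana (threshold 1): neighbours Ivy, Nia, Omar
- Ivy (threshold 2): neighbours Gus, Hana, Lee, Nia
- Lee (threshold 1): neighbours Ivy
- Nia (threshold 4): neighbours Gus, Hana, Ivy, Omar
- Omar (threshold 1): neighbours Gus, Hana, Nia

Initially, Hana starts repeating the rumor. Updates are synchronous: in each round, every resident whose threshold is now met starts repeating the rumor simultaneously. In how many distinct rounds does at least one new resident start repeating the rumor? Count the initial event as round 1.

Round 1 — Hana starts repeating the rumor (initial).
Round 2 — checking thresholds:
  Ivy: 1 of 4 neighbours < 2, not yet.
  Nia: 1 of 4 neighbours < 4, not yet.
  Omar: 1 of 3 neighbours ≥ 1, starts repeating the rumor.
Round 3 — checking thresholds:
  Gus: 1 of 3 neighbours ≥ 1, starts repeating the rumor.
  Ivy: 1 of 4 neighbours < 2, not yet.
  Nia: 2 of 4 neighbours < 4, not yet.
Round 4 — checking thresholds:
  Ivy: 2 of 4 neighbours ≥ 2, starts repeating the rumor.
  Nia: 3 of 4 neighbours < 4, not yet.
Round 5 — checking thresholds:
  Lee: 1 of 1 neighbours ≥ 1, starts repeating the rumor.
  Nia: 4 of 4 neighbours ≥ 4, starts repeating the rumor.
Round 6 — no new spreads; cascade stops.

5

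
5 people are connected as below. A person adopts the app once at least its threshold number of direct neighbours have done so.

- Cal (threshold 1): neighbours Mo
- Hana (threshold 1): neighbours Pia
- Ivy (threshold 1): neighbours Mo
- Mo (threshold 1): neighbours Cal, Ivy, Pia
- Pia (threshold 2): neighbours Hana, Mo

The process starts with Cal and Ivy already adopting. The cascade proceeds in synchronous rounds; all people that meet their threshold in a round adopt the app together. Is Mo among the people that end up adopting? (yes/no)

yes

Round 1 — Cal, Ivy adopt the app (initial).
Round 2 — checking thresholds:
  Mo: 2 of 3 neighbours ≥ 1, adopts the app.
Round 3 — no new adoptions; cascade stops.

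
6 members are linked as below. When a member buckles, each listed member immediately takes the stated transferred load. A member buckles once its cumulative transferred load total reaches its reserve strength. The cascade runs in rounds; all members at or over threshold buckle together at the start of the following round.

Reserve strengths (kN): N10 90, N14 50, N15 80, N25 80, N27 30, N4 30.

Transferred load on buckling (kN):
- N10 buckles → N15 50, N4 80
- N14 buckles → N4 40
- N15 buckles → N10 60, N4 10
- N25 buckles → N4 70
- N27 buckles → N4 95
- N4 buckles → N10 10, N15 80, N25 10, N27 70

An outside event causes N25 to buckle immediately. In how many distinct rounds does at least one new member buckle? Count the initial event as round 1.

Round 1 — N25 buckles (initial).
  N4: +70 → 70 ≥ 30
Round 2 — N4 buckles.
  N10: +10 → 10 < 90
  N15: +80 → 80 ≥ 80
  N27: +70 → 70 ≥ 30
Round 3 — N15, N27 buckle.
  N10: +60 → 70 < 90
No further bucklings.

3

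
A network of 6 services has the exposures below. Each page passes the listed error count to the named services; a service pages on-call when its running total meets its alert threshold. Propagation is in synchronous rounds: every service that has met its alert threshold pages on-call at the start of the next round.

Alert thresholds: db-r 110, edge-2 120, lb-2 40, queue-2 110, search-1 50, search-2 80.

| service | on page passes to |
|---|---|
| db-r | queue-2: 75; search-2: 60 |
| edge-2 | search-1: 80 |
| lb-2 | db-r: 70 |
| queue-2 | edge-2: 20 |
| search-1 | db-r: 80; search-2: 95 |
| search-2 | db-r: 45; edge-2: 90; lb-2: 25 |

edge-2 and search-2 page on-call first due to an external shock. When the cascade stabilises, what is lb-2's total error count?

25

Round 1 — edge-2, search-2 page on-call (initial).
  db-r: +45 → 45 < 110
  lb-2: +25 → 25 < 40
  search-1: +80 → 80 ≥ 50
Round 2 — search-1 pages on-call.
  db-r: +80 → 125 ≥ 110
Round 3 — db-r pages on-call.
  queue-2: +75 → 75 < 110
No further pages.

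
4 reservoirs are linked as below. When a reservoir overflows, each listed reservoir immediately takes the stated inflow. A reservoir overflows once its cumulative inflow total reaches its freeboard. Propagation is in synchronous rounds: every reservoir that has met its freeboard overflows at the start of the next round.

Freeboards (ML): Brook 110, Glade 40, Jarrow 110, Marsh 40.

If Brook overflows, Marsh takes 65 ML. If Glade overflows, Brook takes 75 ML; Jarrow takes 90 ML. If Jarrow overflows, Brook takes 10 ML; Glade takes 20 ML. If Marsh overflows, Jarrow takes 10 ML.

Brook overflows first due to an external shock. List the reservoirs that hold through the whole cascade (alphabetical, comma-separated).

Round 1 — Brook overflows (initial).
  Marsh: +65 → 65 ≥ 40
Round 2 — Marsh overflows.
  Jarrow: +10 → 10 < 110
No further overflows.

Glade, Jarrow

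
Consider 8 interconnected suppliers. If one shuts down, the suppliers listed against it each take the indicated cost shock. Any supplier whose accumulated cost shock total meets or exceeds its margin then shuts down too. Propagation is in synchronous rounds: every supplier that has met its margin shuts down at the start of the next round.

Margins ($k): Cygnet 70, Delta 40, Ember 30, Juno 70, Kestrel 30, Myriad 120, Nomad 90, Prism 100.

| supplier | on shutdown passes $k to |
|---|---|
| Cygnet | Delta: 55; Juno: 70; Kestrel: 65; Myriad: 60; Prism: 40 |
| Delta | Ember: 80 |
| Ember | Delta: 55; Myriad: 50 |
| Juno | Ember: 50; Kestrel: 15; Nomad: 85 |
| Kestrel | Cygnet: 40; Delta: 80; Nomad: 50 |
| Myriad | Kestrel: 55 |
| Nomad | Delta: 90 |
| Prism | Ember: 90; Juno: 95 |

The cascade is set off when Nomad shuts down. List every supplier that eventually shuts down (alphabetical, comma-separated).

Round 1 — Nomad shuts down (initial).
  Delta: +90 → 90 ≥ 40
Round 2 — Delta shuts down.
  Ember: +80 → 80 ≥ 30
Round 3 — Ember shuts down.
  Myriad: +50 → 50 < 120
No further shutdowns.

Delta, Ember, Nomad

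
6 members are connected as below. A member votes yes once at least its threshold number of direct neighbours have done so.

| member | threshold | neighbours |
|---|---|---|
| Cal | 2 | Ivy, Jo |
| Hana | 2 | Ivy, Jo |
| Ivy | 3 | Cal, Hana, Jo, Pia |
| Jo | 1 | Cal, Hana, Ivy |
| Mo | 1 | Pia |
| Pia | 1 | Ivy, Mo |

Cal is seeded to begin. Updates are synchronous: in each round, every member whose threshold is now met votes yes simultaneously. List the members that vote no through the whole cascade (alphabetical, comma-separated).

Hana, Ivy, Mo, Pia

Round 1 — Cal votes yes (initial).
Round 2 — checking thresholds:
  Ivy: 1 of 4 neighbours < 3, below threshold.
  Jo: 1 of 3 neighbours ≥ 1, votes yes.
Round 3 — no new yes votes; cascade stops.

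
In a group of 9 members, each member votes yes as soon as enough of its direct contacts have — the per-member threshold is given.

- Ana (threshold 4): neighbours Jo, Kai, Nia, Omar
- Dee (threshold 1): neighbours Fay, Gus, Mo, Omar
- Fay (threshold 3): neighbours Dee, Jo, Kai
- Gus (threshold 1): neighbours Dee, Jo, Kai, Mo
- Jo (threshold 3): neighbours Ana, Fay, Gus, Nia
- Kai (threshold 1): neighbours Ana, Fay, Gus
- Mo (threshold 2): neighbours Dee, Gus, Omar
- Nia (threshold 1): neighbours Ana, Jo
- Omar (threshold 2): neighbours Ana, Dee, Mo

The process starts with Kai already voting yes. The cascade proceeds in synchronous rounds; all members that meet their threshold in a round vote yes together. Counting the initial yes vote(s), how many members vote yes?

Round 1 — Kai votes yes (initial).
Round 2 — checking thresholds:
  Ana: 1 of 4 neighbours < 4, not yet.
  Fay: 1 of 3 neighbours < 3, not yet.
  Gus: 1 of 4 neighbours ≥ 1, votes yes.
Round 3 — checking thresholds:
  Ana: 1 of 4 neighbours < 4, not yet.
  Dee: 1 of 4 neighbours ≥ 1, votes yes.
  Fay: 1 of 3 neighbours < 3, not yet.
  Jo: 1 of 4 neighbours < 3, not yet.
  Mo: 1 of 3 neighbours < 2, not yet.
Round 4 — checking thresholds:
  Ana: 1 of 4 neighbours < 4, not yet.
  Fay: 2 of 3 neighbours < 3, not yet.
  Jo: 1 of 4 neighbours < 3, not yet.
  Mo: 2 of 3 neighbours ≥ 2, votes yes.
  Omar: 1 of 3 neighbours < 2, not yet.
Round 5 — checking thresholds:
  Ana: 1 of 4 neighbours < 4, not yet.
  Fay: 2 of 3 neighbours < 3, not yet.
  Jo: 1 of 4 neighbours < 3, not yet.
  Omar: 2 of 3 neighbours ≥ 2, votes yes.
Round 6 — no new yes votes; cascade stops.

5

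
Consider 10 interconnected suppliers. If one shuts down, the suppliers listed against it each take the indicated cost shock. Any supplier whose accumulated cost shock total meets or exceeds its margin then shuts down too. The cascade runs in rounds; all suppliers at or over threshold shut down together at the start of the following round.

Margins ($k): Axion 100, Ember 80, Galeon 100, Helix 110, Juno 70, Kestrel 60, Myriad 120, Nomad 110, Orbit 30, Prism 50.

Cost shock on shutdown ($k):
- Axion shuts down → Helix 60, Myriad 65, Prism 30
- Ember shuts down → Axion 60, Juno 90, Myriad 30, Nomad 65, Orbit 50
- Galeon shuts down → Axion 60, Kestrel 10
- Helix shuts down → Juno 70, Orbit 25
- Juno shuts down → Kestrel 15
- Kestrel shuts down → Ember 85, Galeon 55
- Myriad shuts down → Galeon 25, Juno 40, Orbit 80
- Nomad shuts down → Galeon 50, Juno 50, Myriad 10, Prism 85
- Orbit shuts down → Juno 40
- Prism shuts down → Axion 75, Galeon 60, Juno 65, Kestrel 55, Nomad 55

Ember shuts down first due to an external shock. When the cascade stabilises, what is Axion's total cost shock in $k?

60

Round 1 — Ember shuts down (initial).
  Axion: +60 → 60 < 100
  Juno: +90 → 90 ≥ 70
  Myriad: +30 → 30 < 120
  Nomad: +65 → 65 < 110
  Orbit: +50 → 50 ≥ 30
Round 2 — Juno, Orbit shut down.
  Kestrel: +15 → 15 < 60
No further shutdowns.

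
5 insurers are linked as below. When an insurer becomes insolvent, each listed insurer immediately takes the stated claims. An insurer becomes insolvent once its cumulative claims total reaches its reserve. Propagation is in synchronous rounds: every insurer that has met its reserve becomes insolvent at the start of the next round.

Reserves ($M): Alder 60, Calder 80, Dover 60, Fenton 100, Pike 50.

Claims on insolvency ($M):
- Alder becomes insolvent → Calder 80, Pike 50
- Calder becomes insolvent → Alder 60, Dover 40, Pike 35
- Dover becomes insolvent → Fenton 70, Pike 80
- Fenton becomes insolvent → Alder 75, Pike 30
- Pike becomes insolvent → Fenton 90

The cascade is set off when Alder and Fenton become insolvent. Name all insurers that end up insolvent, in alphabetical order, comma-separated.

Alder, Calder, Fenton, Pike

Round 1 — Alder, Fenton become insolvent (initial).
  Calder: +80 → 80 ≥ 80
  Pike: +50+30 → 80 ≥ 50
Round 2 — Calder, Pike become insolvent.
  Dover: +40 → 40 < 60
No further insolvencies.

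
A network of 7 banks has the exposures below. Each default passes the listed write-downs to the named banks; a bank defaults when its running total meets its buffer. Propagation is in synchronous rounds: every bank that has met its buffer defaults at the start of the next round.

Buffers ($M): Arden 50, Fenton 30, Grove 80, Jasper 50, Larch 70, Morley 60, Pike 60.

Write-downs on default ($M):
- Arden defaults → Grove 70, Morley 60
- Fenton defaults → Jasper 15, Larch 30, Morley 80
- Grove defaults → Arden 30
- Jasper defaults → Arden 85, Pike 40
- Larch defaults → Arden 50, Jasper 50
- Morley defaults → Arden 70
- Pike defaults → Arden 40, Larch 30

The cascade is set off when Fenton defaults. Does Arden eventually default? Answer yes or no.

yes

Round 1 — Fenton defaults (initial).
  Jasper: +15 → 15 < 50
  Larch: +30 → 30 < 70
  Morley: +80 → 80 ≥ 60
Round 2 — Morley defaults.
  Arden: +70 → 70 ≥ 50
Round 3 — Arden defaults.
  Grove: +70 → 70 < 80
No further defaults.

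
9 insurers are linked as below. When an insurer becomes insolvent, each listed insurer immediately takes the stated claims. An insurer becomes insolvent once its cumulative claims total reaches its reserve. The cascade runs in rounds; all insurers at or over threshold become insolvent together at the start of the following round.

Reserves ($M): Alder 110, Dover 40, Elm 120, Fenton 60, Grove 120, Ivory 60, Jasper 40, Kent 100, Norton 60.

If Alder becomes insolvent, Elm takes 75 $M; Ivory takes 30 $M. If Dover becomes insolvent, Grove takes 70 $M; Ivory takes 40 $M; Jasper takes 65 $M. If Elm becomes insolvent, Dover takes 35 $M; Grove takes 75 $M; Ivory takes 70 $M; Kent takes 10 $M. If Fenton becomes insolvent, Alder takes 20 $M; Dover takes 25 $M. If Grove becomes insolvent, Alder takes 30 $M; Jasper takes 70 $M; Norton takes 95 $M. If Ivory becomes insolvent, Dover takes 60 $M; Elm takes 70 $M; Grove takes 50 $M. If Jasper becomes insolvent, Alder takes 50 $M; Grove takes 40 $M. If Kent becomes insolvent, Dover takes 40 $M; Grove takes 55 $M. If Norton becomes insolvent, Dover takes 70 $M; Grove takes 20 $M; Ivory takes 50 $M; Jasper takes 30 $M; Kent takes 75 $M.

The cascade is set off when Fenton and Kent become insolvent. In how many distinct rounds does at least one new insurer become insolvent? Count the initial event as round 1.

5

Round 1 — Fenton, Kent become insolvent (initial).
  Alder: +20 → 20 < 110
  Dover: +25+40 → 65 ≥ 40
  Grove: +55 → 55 < 120
Round 2 — Dover becomes insolvent.
  Grove: +70 → 125 ≥ 120
  Ivory: +40 → 40 < 60
  Jasper: +65 → 65 ≥ 40
Round 3 — Grove, Jasper become insolvent.
  Alder: +30+50 → 100 < 110
  Norton: +95 → 95 ≥ 60
Round 4 — Norton becomes insolvent.
  Ivory: +50 → 90 ≥ 60
Round 5 — Ivory becomes insolvent.
  Elm: +70 → 70 < 120
No further insolvencies.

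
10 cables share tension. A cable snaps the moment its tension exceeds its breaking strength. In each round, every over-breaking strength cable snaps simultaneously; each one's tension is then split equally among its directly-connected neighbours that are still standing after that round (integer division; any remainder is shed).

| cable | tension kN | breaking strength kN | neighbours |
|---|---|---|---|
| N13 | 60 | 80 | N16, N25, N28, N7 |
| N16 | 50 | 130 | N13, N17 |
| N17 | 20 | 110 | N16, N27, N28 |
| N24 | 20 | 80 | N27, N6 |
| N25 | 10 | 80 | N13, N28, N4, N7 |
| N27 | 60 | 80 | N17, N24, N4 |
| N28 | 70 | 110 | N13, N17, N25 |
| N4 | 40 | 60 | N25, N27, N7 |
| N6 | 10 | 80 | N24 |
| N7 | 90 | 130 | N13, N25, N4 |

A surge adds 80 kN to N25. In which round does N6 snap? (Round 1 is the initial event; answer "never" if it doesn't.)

Round 1 — N25 at 90 > 80. N25 snaps.
  N25 sheds 90 kN to N13, N28, N4, N7: 22 each (2 lost).
    N13: 60+22 = 82 > 80
    N28: 70+22 = 92 ≤ 110
    N4: 40+22 = 62 > 60
    N7: 90+22 = 112 ≤ 130
Round 2 — N13, N4 snap.
  N13 sheds 82 kN to N16, N28, N7: 27 each (1 lost).
    N16: 50+27 = 77 ≤ 130
    N28: 92+27 = 119 > 110
    N7: 112+27 = 139 > 130
  N4 sheds 62 kN to N27, N7: 31 each.
    N27: 60+31 = 91 > 80
    N7: 139+31 = 170 > 130
Round 3 — N27, N28, N7 snap.
  N27 sheds 91 kN to N17, N24: 45 each (1 lost).
    N17: 20+45 = 65 ≤ 110
    N24: 20+45 = 65 ≤ 80
  N28 sheds 119 kN to N17: 119 each.
    N17: 65+119 = 184 > 110
  N7 sheds 170 kN: no online neighbours, lost.
Round 4 — N17 snaps.
  N17 sheds 184 kN to N16: 184 each.
    N16: 77+184 = 261 > 130
Round 5 — N16 snaps.
  N16 sheds 261 kN: no online neighbours, lost.
No further breaks.

never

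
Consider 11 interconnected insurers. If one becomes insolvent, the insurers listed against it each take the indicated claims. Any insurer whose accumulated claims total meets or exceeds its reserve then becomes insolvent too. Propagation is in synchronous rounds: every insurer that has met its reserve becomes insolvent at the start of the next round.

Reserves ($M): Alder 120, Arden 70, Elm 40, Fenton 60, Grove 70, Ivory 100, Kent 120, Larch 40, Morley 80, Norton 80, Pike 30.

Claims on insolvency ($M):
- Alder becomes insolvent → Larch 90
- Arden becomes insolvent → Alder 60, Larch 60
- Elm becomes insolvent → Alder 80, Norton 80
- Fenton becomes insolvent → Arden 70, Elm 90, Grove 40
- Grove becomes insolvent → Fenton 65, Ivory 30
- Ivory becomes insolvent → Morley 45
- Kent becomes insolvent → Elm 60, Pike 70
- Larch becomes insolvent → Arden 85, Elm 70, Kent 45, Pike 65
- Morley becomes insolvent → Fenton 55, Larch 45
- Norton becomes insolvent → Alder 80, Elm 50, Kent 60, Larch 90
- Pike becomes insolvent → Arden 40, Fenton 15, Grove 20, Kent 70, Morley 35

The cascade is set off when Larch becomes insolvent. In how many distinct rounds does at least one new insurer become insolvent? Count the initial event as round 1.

4

Round 1 — Larch becomes insolvent (initial).
  Arden: +85 → 85 ≥ 70
  Elm: +70 → 70 ≥ 40
  Kent: +45 → 45 < 120
  Pike: +65 → 65 ≥ 30
Round 2 — Arden, Elm, Pike become insolvent.
  Alder: +60+80 → 140 ≥ 120
  Fenton: +15 → 15 < 60
  Grove: +20 → 20 < 70
  Kent: +70 → 115 < 120
  Morley: +35 → 35 < 80
  Norton: +80 → 80 ≥ 80
Round 3 — Alder, Norton become insolvent.
  Kent: +60 → 175 ≥ 120
Round 4 — Kent becomes insolvent.
No further insolvencies.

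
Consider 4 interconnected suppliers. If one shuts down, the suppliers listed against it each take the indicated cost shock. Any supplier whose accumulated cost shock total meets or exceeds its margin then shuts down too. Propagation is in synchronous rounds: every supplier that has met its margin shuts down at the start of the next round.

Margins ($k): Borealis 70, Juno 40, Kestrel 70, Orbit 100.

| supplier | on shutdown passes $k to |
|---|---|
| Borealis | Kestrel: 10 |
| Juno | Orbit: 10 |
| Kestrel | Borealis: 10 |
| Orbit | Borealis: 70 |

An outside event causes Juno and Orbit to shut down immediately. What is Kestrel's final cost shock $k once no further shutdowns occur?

Round 1 — Juno, Orbit shut down (initial).
  Borealis: +70 → 70 ≥ 70
Round 2 — Borealis shuts down.
  Kestrel: +10 → 10 < 70
No further shutdowns.

10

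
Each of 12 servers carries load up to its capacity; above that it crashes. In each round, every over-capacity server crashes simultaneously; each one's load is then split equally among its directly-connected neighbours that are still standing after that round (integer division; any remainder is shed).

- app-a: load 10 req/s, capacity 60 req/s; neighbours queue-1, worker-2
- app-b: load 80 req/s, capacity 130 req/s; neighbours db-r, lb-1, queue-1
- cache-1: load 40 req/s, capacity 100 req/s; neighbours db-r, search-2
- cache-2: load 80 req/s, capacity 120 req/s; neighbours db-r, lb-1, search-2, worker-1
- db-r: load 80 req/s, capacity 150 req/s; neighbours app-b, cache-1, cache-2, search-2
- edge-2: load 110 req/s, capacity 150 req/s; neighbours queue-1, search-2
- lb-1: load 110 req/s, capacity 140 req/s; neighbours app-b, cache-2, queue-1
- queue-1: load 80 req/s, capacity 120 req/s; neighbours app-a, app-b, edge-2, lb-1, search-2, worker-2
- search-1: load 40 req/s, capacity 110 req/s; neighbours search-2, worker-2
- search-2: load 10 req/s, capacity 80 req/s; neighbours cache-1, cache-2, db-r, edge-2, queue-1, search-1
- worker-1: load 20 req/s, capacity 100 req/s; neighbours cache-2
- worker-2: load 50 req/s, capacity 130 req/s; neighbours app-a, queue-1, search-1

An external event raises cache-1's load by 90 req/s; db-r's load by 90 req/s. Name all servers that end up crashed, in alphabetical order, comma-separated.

Round 1 — cache-1 at 130 > 100; db-r at 170 > 150. cache-1, db-r crash.
  cache-1 sheds 130 req/s to search-2: 130 each.
    search-2: 10+130 = 140 > 80
  db-r sheds 170 req/s to app-b, cache-2, search-2: 56 each (2 lost).
    app-b: 80+56 = 136 > 130
    cache-2: 80+56 = 136 > 120
    search-2: 140+56 = 196 > 80
Round 2 — app-b, cache-2, search-2 crash.
  app-b sheds 136 req/s to lb-1, queue-1: 68 each.
    lb-1: 110+68 = 178 > 140
    queue-1: 80+68 = 148 > 120
  cache-2 sheds 136 req/s to lb-1, worker-1: 68 each.
    lb-1: 178+68 = 246 > 140
    worker-1: 20+68 = 88 ≤ 100
  search-2 sheds 196 req/s to edge-2, queue-1, search-1: 65 each (1 lost).
    edge-2: 110+65 = 175 > 150
    queue-1: 148+65 = 213 > 120
    search-1: 40+65 = 105 ≤ 110
Round 3 — edge-2, lb-1, queue-1 crash.
  edge-2 sheds 175 req/s: no online neighbours, lost.
  lb-1 sheds 246 req/s: no online neighbours, lost.
  queue-1 sheds 213 req/s to app-a, worker-2: 106 each (1 lost).
    app-a: 10+106 = 116 > 60
    worker-2: 50+106 = 156 > 130
Round 4 — app-a, worker-2 crash.
  app-a sheds 116 req/s: no online neighbours, lost.
  worker-2 sheds 156 req/s to search-1: 156 each.
    search-1: 105+156 = 261 > 110
Round 5 — search-1 crashes.
  search-1 sheds 261 req/s: no online neighbours, lost.
No further crashes.

app-a, app-b, cache-1, cache-2, db-r, edge-2, lb-1, queue-1, search-1, search-2, worker-2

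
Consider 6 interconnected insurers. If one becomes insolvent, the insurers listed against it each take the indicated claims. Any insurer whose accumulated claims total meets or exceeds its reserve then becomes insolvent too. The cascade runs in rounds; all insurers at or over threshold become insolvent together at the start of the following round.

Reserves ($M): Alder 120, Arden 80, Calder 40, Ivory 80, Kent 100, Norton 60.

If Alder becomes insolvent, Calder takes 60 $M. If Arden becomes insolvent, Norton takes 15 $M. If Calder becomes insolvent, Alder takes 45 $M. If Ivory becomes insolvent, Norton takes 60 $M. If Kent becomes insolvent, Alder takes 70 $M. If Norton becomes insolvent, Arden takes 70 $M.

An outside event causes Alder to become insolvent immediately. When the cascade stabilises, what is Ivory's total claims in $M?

Round 1 — Alder becomes insolvent (initial).
  Calder: +60 → 60 ≥ 40
Round 2 — Calder becomes insolvent.
No further insolvencies.

0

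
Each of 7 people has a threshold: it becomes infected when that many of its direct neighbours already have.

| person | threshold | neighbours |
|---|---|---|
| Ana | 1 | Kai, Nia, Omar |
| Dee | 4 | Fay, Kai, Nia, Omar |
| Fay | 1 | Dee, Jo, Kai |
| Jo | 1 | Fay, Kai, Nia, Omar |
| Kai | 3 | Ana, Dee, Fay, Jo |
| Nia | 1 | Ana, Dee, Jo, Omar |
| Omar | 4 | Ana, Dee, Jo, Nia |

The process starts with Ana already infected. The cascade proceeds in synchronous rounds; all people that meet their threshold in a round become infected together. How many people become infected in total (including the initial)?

Round 1 — Ana becomes infected (initial).
Round 2 — checking thresholds:
  Kai: 1 of 4 neighbours < 3, below threshold.
  Nia: 1 of 4 neighbours ≥ 1, becomes infected.
  Omar: 1 of 4 neighbours < 4, below threshold.
Round 3 — checking thresholds:
  Dee: 1 of 4 neighbours < 4, below threshold.
  Jo: 1 of 4 neighbours ≥ 1, becomes infected.
  Kai: 1 of 4 neighbours < 3, below threshold.
  Omar: 2 of 4 neighbours < 4, below threshold.
Round 4 — checking thresholds:
  Dee: 1 of 4 neighbours < 4, below threshold.
  Fay: 1 of 3 neighbours ≥ 1, becomes infected.
  Kai: 2 of 4 neighbours < 3, below threshold.
  Omar: 3 of 4 neighbours < 4, below threshold.
Round 5 — checking thresholds:
  Dee: 2 of 4 neighbours < 4, below threshold.
  Kai: 3 of 4 neighbours ≥ 3, becomes infected.
  Omar: 3 of 4 neighbours < 4, below threshold.
Round 6 — no new infections; cascade stops.

5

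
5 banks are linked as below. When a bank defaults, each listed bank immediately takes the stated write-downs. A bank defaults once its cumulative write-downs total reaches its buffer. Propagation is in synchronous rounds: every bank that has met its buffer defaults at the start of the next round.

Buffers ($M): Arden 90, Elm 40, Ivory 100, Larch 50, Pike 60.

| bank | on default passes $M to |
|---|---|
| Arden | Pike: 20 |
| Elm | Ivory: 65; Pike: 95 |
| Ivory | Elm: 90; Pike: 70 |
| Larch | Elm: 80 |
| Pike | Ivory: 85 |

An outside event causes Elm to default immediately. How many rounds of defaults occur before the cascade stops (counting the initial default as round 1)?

3

Round 1 — Elm defaults (initial).
  Ivory: +65 → 65 < 100
  Pike: +95 → 95 ≥ 60
Round 2 — Pike defaults.
  Ivory: +85 → 150 ≥ 100
Round 3 — Ivory defaults.
No further defaults.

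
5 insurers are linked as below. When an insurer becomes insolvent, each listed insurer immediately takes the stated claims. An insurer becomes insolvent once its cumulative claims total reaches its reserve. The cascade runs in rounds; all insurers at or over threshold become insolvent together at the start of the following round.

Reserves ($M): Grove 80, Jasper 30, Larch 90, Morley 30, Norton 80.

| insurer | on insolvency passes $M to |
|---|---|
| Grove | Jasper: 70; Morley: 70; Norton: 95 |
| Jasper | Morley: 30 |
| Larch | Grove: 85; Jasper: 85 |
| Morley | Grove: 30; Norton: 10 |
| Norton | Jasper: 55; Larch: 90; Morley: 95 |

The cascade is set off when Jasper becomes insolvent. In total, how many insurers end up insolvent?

2

Round 1 — Jasper becomes insolvent (initial).
  Morley: +30 → 30 ≥ 30
Round 2 — Morley becomes insolvent.
  Grove: +30 → 30 < 80
  Norton: +10 → 10 < 80
No further insolvencies.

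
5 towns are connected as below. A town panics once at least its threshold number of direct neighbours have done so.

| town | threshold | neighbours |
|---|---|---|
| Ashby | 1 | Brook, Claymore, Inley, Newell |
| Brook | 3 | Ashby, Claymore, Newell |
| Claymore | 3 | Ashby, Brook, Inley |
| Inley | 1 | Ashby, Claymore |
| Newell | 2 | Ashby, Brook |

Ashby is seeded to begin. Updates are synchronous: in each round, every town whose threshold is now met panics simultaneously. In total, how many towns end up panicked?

Round 1 — Ashby panics (initial).
Round 2 — checking thresholds:
  Brook: 1 of 3 neighbours < 3, holds.
  Claymore: 1 of 3 neighbours < 3, holds.
  Inley: 1 of 2 neighbours ≥ 1, panics.
  Newell: 1 of 2 neighbours < 2, holds.
Round 3 — no new panics; cascade stops.

2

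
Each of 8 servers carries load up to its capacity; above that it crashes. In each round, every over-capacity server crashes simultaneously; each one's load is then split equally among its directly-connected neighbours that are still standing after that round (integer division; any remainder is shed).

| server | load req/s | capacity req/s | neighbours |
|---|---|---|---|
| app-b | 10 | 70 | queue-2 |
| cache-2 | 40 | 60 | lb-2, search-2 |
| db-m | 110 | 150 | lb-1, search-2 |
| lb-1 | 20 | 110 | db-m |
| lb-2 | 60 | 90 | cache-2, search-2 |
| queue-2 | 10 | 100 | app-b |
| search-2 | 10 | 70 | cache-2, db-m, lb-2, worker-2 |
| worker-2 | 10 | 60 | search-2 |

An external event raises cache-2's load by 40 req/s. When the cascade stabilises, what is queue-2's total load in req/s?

Round 1 — cache-2 at 80 > 60. cache-2 crashes.
  cache-2 sheds 80 req/s to lb-2, search-2: 40 each.
    lb-2: 60+40 = 100 > 90
    search-2: 10+40 = 50 ≤ 70
Round 2 — lb-2 crashes.
  lb-2 sheds 100 req/s to search-2: 100 each.
    search-2: 50+100 = 150 > 70
Round 3 — search-2 crashes.
  search-2 sheds 150 req/s to db-m, worker-2: 75 each.
    db-m: 110+75 = 185 > 150
    worker-2: 10+75 = 85 > 60
Round 4 — db-m, worker-2 crash.
  db-m sheds 185 req/s to lb-1: 185 each.
    lb-1: 20+185 = 205 > 110
  worker-2 sheds 85 req/s: no online neighbours, lost.
Round 5 — lb-1 crashes.
  lb-1 sheds 205 req/s: no online neighbours, lost.
No further crashes.

10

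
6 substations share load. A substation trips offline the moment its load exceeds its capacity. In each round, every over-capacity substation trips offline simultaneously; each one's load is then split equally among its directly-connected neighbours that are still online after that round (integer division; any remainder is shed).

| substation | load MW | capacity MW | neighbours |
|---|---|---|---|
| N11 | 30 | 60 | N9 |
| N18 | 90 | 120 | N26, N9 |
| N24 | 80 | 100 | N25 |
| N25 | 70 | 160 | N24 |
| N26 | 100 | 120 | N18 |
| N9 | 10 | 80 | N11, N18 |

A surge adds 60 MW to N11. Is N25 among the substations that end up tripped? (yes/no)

Round 1 — N11 at 90 > 60. N11 trips offline.
  N11 sheds 90 MW to N9: 90 each.
    N9: 10+90 = 100 > 80
Round 2 — N9 trips offline.
  N9 sheds 100 MW to N18: 100 each.
    N18: 90+100 = 190 > 120
Round 3 — N18 trips offline.
  N18 sheds 190 MW to N26: 190 each.
    N26: 100+190 = 290 > 120
Round 4 — N26 trips offline.
  N26 sheds 290 MW: no online neighbours, lost.
No further trips.

no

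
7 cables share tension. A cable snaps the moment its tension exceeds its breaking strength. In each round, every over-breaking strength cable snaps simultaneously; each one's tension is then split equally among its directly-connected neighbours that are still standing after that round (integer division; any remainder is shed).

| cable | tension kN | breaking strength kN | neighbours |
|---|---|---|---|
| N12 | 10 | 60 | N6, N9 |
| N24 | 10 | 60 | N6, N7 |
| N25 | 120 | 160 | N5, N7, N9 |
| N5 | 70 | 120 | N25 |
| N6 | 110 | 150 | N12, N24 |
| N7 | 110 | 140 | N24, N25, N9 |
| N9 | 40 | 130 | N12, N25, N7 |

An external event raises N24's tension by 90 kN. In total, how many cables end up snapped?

7

Round 1 — N24 at 100 > 60. N24 snaps.
  N24 sheds 100 kN to N6, N7: 50 each.
    N6: 110+50 = 160 > 150
    N7: 110+50 = 160 > 140
Round 2 — N6, N7 snap.
  N6 sheds 160 kN to N12: 160 each.
    N12: 10+160 = 170 > 60
  N7 sheds 160 kN to N25, N9: 80 each.
    N25: 120+80 = 200 > 160
    N9: 40+80 = 120 ≤ 130
Round 3 — N12, N25 snap.
  N12 sheds 170 kN to N9: 170 each.
    N9: 120+170 = 290 > 130
  N25 sheds 200 kN to N5, N9: 100 each.
    N5: 70+100 = 170 > 120
    N9: 290+100 = 390 > 130
Round 4 — N5, N9 snap.
  N5 sheds 170 kN: no online neighbours, lost.
  N9 sheds 390 kN: no online neighbours, lost.
No further breaks.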